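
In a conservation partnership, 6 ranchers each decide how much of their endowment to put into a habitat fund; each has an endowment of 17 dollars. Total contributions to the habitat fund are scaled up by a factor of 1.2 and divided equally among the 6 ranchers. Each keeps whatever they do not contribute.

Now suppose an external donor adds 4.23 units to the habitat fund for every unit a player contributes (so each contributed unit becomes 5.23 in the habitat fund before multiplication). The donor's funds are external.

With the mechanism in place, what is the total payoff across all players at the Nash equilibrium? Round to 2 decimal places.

640.15 dollars

The effective private return per unit is now 1.2 × 5.23 / 6 = 1.0460 > 1, so every player's dominant strategy flips to full contribution.
So the Nash equilibrium is full contribution by all 6; the group earns 1.2 × 5.23 × 102 = 640.15.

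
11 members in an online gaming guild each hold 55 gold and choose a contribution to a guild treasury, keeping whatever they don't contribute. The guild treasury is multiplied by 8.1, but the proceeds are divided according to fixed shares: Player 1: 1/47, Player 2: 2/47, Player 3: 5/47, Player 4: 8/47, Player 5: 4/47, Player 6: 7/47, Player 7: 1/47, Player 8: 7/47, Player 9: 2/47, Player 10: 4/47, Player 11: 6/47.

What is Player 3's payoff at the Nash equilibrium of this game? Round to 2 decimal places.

244.57 gold

Player j's private return per contributed unit is 8.1 × (j's share). Contributing is weakly dominant for j when that share is at least 1/8.1 = 0.1235, and contributing 0 is dominant otherwise.
The shares above 0.1235 belong to Player 4, Player 6, Player 8 and Player 11, contributing 55 each; the remaining 7 contribute 0. Total contributed: 220.
Player 3 keeps 55 and receives 8.1 × 220 × 5/47 = 189.57 from the guild treasury, for a payoff of 244.57.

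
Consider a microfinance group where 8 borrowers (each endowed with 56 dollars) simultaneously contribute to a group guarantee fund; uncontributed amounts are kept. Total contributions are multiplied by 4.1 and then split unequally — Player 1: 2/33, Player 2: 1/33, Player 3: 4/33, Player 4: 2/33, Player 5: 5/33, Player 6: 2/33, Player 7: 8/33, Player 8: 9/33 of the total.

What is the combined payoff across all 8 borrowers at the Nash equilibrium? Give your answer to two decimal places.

621.60 dollars

Player j's private return per contributed unit is 4.1 × (j's share). Contributing is weakly dominant for j when that share is at least 1/4.1 = 0.2439, and contributing 0 is dominant otherwise.
The only share above 0.2439 is Player 8's 9/33, contributing 56; the remaining 7 contribute 0. Total contributed: 56.
The group guarantee fund pays out 4.1 × 56 = 229.60 in total (split across the unequal shares, but the aggregate is all that matters for the group sum).
The 7 free-riders keep 56 each, adding 392. Group total = 392 + 229.60 = 621.60.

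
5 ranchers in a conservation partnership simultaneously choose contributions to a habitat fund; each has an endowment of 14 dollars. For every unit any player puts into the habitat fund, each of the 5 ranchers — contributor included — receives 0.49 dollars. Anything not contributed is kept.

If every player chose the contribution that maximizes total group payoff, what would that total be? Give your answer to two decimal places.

171.50 dollars

Each contributed unit returns 2.450 to the group as a whole (0.49 to each of 5 players), which exceeds 1, so the social optimum is full contribution: group total = 2.450 × 70 = 171.50.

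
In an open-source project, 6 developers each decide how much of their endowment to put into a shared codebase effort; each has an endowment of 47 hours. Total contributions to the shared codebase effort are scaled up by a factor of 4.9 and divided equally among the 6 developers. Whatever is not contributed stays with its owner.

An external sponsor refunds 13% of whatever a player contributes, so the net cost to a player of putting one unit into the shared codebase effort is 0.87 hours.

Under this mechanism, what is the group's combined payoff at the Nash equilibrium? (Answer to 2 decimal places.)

282.00 hours

With the mechanism, a contributed unit returns (4.9/6) / 0.87 = 0.9387 per unit of net cost — still below 1 — so contributing 0 remains dominant for every player.
Everyone keeps their endowment and the group total is 6 × 47 = 282.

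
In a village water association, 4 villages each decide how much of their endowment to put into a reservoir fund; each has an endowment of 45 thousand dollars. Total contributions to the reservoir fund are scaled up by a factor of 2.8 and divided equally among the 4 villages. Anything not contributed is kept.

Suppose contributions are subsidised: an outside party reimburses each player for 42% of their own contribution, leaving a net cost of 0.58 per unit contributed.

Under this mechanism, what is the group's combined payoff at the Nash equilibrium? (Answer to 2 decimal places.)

With the mechanism, a contributed unit returns (2.8/4) / 0.58 = 1.2069 per unit of net cost to the contributor — now above 1 — so contributing fully is weakly dominant for every player.
At the Nash equilibrium everyone contributes 45. Group total payoff = 4 × (45 × 0.42 + 2.8 × 45) = 579.60.

579.60 thousand dollars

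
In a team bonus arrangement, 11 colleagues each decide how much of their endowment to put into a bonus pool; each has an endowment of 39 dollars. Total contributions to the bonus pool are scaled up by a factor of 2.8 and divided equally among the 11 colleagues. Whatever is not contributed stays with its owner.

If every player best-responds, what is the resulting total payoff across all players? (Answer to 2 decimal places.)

Each contributed unit returns 2.8/11 = 0.2545 to its contributor — below 1 — so contributing 0 is dominant for every player. At the Nash equilibrium everyone keeps their 39, and the group total is 11 × 39 = 429.

429.00 dollars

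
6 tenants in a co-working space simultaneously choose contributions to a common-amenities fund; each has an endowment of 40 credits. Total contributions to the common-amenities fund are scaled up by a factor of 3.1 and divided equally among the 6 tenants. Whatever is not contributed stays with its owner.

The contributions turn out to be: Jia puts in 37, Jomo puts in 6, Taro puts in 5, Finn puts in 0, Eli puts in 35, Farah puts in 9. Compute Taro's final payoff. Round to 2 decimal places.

82.53 credits

Total contributed: 37 + 6 + 5 + 0 + 35 + 9 = 92.
Each receives 3.1 × 92 / 6 = 47.53 from the common-amenities fund.
Taro keeps 40 − 5 = 35, so Taro's payoff is 35 + 47.53 = 82.53.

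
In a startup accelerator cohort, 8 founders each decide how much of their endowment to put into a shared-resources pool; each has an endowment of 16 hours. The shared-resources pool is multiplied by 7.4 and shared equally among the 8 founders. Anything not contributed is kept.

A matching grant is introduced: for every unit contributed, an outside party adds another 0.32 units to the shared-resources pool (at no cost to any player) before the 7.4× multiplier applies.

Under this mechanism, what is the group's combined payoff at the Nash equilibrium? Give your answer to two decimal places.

1250.30 hours

Under the mechanism each unit contributed yields 7.4 × 1.32 / 8 = 1.2210 back to its contributor per unit of net cost, which exceeds 1, making full contribution the dominant choice for everyone.
At the Nash equilibrium everyone contributes 16. Group total payoff = 7.4 × 1.32 × 128 = 1250.30.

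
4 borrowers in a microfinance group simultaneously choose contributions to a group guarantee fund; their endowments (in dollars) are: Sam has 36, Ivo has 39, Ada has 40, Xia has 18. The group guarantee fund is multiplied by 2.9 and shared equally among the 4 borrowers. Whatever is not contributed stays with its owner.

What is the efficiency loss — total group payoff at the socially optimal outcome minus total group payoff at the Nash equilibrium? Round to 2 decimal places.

252.70 dollars

The private return per contributed unit is 2.9/4 = 0.7250 < 1 for every player regardless of endowment, so the Nash equilibrium is zero contribution and the group total is Σ E_j = 36 + 39 + 40 + 18 = 133.
Each contributed unit returns 2.900 to the group, so the social optimum is full contribution by everyone: group total = 2.900 × 133 = 385.70.
Efficiency loss = (2.900 − 1) × 133 = 252.70.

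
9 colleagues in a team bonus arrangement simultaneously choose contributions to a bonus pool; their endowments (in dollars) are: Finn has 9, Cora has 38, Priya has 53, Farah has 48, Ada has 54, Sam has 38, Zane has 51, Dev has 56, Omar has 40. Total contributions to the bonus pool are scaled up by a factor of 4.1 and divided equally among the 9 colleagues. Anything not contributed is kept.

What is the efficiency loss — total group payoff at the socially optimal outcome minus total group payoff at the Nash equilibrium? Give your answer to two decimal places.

The private return per contributed unit is 4.1/9 = 0.4556 < 1 for every player regardless of endowment, so the Nash equilibrium is zero contribution and the group total is Σ E_j = 9 + 38 + 53 + 48 + 54 + 38 + 51 + 56 + 40 = 387.
Each contributed unit returns 4.100 to the group, so the social optimum is full contribution by everyone: group total = 4.100 × 387 = 1586.70.
Efficiency loss = (4.100 − 1) × 387 = 1199.70.

1199.70 dollars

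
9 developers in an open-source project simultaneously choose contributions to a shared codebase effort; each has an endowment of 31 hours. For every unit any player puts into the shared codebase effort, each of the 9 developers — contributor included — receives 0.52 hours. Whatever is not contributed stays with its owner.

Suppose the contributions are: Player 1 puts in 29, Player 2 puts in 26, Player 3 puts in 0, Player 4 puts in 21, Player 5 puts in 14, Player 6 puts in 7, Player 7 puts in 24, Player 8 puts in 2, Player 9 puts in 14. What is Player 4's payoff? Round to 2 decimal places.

81.24 hours

Total contributed: 29 + 26 + 0 + 21 + 14 + 7 + 24 + 2 + 14 = 137.
Each receives 0.52 × 137 = 71.24 from the shared codebase effort.
Player 4 keeps 31 − 21 = 10, so Player 4's payoff is 10 + 71.24 = 81.24.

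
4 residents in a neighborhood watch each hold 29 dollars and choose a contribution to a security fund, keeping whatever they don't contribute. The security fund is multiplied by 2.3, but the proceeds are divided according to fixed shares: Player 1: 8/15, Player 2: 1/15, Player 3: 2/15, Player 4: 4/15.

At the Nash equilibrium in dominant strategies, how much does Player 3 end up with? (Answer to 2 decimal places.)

For player j, contributing a unit is worthwhile iff 2.3 × (j's share) ≥ 1, i.e. iff j's share is at least 0.4348.
The only share above 0.4348 is Player 1's 8/15, contributing 29; the remaining 3 contribute 0. Total contributed: 29.
Player 3 keeps 29 and receives 2.3 × 29 × 2/15 = 8.89 from the security fund, for a payoff of 37.89.

37.89 dollars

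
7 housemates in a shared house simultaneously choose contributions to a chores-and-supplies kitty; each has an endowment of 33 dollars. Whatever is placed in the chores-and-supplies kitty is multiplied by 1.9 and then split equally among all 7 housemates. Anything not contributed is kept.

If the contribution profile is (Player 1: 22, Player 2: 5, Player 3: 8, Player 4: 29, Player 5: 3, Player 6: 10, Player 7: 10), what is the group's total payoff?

309.30 dollars

Total contributed: 22 + 5 + 8 + 29 + 3 + 10 + 10 = 87; total kept: 7 × 33 − 87 = 144.
The chores-and-supplies kitty pays out 1.9 × 87 = 165.30 in aggregate.
Group total = 144 + 165.30 = 309.30.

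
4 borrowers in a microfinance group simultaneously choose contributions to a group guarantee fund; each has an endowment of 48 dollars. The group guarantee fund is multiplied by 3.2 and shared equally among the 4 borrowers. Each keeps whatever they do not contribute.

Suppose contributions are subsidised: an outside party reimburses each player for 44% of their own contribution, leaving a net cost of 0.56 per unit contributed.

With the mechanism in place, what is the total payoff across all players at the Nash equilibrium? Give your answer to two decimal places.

The effective private return per unit is now (3.2/4) / 0.56 = 1.4286 > 1, so every player's dominant strategy flips to full contribution.
At the Nash equilibrium everyone contributes 48. Group total payoff = 4 × (48 × 0.44 + 3.2 × 48) = 698.88.

698.88 dollars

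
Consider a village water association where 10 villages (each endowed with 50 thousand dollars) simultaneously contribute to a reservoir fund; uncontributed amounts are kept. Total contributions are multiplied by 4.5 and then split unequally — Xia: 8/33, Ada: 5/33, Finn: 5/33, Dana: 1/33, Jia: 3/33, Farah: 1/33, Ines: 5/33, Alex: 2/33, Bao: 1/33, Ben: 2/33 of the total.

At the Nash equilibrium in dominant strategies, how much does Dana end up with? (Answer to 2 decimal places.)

Each unit j contributes comes back to j as 4.5 × (j's share), so j prefers to contribute only if that share exceeds 1/4.5 = 0.2222; otherwise keeping the unit dominates.
Xia alone (share 8/33) is above the threshold, contributing 50; the remaining 9 contribute 0. Total contributed: 50.
Dana keeps 50 and receives 4.5 × 50 × 1/33 = 6.82 from the reservoir fund, for a payoff of 56.82.

56.82 thousand dollars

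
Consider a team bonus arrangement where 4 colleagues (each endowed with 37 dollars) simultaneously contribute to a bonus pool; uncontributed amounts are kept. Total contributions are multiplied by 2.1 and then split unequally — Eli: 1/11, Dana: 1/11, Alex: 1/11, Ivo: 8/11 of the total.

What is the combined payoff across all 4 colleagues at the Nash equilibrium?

Player j's private return per contributed unit is 2.1 × (j's share). Contributing is weakly dominant for j when that share is at least 1/2.1 = 0.4762, and contributing 0 is dominant otherwise.
The only share above 0.4762 is Ivo's 8/11, contributing 37; the remaining 3 contribute 0. Total contributed: 37.
The bonus pool pays out 2.1 × 37 = 77.70 in total (split across the unequal shares, but the aggregate is all that matters for the group sum).
The 3 free-riders keep 37 each, adding 111. Group total = 111 + 77.70 = 188.70.

188.70 dollars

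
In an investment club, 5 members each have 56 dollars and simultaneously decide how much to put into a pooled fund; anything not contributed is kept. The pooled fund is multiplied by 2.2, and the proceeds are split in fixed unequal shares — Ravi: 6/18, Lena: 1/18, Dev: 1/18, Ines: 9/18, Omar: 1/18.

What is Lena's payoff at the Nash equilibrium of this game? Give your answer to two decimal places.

For player j, contributing a unit is worthwhile iff 2.2 × (j's share) ≥ 1, i.e. iff j's share is at least 0.4545.
The only share above 0.4545 is Ines's 9/18, contributing 56; the remaining 4 contribute 0. Total contributed: 56.
Lena keeps 56 and receives 2.2 × 56 × 1/18 = 6.84 from the pooled fund, for a payoff of 62.84.

62.84 dollars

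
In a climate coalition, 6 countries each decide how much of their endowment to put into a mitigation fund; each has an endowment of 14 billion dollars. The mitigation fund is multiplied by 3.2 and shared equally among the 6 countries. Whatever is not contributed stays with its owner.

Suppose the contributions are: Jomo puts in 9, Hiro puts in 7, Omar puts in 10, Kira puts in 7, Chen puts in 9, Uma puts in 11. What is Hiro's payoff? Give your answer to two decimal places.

35.27 billion dollars

Total contributed: 9 + 7 + 10 + 7 + 9 + 11 = 53.
Each receives 3.2 × 53 / 6 = 28.27 from the mitigation fund.
Hiro keeps 14 − 7 = 7, so Hiro's payoff is 7 + 28.27 = 35.27.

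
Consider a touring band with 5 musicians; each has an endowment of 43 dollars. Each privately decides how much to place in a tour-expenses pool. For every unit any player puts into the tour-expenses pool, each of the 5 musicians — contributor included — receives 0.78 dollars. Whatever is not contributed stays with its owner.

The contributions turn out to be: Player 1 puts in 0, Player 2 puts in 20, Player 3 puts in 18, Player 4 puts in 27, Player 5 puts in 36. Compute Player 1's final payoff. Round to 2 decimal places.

121.78 dollars

Total contributed: 0 + 20 + 18 + 27 + 36 = 101.
Each receives 0.78 × 101 = 78.78 from the tour-expenses pool.
Player 1 keeps 43 − 0 = 43, so Player 1's payoff is 43 + 78.78 = 121.78.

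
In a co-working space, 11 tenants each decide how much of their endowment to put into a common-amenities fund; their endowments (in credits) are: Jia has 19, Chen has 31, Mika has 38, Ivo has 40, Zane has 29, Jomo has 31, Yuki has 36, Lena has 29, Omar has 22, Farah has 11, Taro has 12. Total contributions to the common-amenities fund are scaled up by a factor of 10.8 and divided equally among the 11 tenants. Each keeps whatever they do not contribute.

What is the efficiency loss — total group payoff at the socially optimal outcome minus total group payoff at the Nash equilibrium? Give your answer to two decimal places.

The private return per contributed unit is 10.8/11 = 0.9818 < 1 for every player regardless of endowment, so the Nash equilibrium is zero contribution and the group total is Σ E_j = 19 + 31 + 38 + 40 + 29 + 31 + 36 + 29 + 22 + 11 + 12 = 298.
Each contributed unit returns 10.800 to the group, so the social optimum is full contribution by everyone: group total = 10.800 × 298 = 3218.40.
Efficiency loss = (10.800 − 1) × 298 = 2920.40.

2920.40 credits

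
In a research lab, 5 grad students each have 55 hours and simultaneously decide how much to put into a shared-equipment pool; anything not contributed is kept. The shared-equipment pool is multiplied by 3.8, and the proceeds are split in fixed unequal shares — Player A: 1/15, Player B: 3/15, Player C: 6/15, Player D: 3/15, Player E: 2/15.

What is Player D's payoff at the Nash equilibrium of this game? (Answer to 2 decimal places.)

Player j's private return per contributed unit is 3.8 × (j's share). Contributing is weakly dominant for j when that share is at least 1/3.8 = 0.2632, and contributing 0 is dominant otherwise.
Player C alone (share 6/15) is above the threshold, contributing 55; the remaining 4 contribute 0. Total contributed: 55.
Player D keeps 55 and receives 3.8 × 55 × 3/15 = 41.80 from the shared-equipment pool, for a payoff of 96.80.

96.80 hours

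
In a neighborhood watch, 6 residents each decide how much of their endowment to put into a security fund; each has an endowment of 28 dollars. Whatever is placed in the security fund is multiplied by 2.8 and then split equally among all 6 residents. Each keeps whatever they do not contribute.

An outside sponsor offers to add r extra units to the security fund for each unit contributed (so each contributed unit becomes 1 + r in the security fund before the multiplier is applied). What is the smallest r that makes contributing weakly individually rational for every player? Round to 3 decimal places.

1.143

With matching at rate r, one contributed unit becomes (1 + r) in the security fund and returns 2.8 × (1 + r) / 6 to the contributor.
Setting this equal to 1: 1 + r = 6/2.8 = 2.1429.
So the minimum matching rate is r = 2.1429 − 1 = 1.143.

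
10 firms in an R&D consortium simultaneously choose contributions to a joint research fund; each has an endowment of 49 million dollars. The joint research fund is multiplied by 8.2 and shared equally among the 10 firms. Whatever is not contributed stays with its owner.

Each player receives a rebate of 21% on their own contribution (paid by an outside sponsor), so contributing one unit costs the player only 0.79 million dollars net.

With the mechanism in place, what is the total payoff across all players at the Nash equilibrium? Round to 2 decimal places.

Under the mechanism each unit contributed yields (8.2/10) / 0.79 = 1.0380 back to its contributor per unit of net cost, which exceeds 1, making full contribution the dominant choice for everyone.
At the Nash equilibrium everyone contributes 49. Group total payoff = 10 × (49 × 0.21 + 8.2 × 49) = 4120.90.

4120.90 million dollars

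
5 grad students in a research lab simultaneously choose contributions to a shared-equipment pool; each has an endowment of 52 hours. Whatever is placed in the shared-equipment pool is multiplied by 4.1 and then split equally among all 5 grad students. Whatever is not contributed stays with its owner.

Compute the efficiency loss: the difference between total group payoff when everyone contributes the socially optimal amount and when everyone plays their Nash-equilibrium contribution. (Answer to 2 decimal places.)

Each contributed unit returns 4.1/5 = 0.8200 to its contributor — below 1 — so contributing 0 is dominant for every player. At the Nash equilibrium everyone keeps their 52, and the group total is 5 × 52 = 260.
Each contributed unit returns 4.100 to the group as a whole (0.8200 to each of 5 players), which exceeds 1, so the social optimum is full contribution: group total = 4.100 × 260 = 1066.00.
Efficiency loss = 1066.00 − 260 = 806.00.

806.00 hours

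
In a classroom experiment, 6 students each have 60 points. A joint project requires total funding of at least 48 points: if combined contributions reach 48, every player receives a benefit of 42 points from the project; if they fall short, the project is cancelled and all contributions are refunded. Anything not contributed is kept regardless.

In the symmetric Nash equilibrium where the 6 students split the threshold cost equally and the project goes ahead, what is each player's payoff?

94 points

Equal share of the threshold: 48/6 = 8.
At this profile no one gains by cutting their contribution: any cut drops the total below 48, the project is cancelled, contributions are refunded, and the deviator ends with 60, which is less than 60 − 8 + 42 = 94. Contributing more than 8 just wastes the excess. So contributing exactly 8 is a best response.
Each player's payoff: 60 − 8 + 42 = 94.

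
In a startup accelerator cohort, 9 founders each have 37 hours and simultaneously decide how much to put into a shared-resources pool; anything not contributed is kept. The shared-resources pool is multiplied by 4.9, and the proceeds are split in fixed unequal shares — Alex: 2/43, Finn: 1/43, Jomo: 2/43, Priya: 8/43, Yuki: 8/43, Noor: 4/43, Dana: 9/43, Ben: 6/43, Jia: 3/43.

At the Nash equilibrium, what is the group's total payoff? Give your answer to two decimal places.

For player j, contributing a unit is worthwhile iff 4.9 × (j's share) ≥ 1, i.e. iff j's share is at least 0.2041.
Only Dana (9/43) clears that bar, contributing 37; the remaining 8 contribute 0. Total contributed: 37.
The shared-resources pool pays out 4.9 × 37 = 181.30 in total (split across the unequal shares, but the aggregate is all that matters for the group sum).
The 8 free-riders keep 37 each, adding 296. Group total = 296 + 181.30 = 477.30.

477.30 hours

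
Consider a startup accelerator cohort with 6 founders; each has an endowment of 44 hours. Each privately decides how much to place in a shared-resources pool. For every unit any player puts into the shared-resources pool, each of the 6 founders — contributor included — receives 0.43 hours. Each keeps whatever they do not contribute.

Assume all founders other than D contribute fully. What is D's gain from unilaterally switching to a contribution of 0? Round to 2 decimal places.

25.08 hours

Switching from a contribution of 44 to 0 lets D keep an extra 44 hours, but lowers the shared-resources pool by 44, which costs D their own share of that drop: 0.43 × 44 = 18.92.
Net gain = 44 − 18.92 = 25.08. The private return per contributed unit (0.43) is below 1, so free-riding is indeed the best response regardless of what the others do.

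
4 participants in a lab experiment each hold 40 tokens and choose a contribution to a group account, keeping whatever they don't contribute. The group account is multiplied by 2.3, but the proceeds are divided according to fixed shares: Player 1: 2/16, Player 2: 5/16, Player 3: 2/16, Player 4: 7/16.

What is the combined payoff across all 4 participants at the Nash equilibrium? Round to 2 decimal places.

A player with share s gets back 2.3·s per unit contributed, so full contribution is dominant for anyone with s > 1/2.3 = 0.4348 and zero contribution is dominant for anyone below.
Player 4 alone (share 7/16) is above the threshold, contributing 40; the remaining 3 contribute 0. Total contributed: 40.
The group account pays out 2.3 × 40 = 92.00 in total (split across the unequal shares, but the aggregate is all that matters for the group sum).
The 3 free-riders keep 40 each, adding 120. Group total = 120 + 92.00 = 212.00.

212.00 tokens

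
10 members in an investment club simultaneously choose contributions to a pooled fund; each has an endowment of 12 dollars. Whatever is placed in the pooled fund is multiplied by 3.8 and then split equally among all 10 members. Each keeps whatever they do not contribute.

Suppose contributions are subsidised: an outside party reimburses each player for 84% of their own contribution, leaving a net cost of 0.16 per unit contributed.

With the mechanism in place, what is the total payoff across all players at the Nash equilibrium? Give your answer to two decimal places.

Under the mechanism each unit contributed yields (3.8/10) / 0.16 = 2.3750 back to its contributor per unit of net cost, which exceeds 1, making full contribution the dominant choice for everyone.
At the Nash equilibrium everyone contributes 12. Group total payoff = 10 × (12 × 0.84 + 3.8 × 12) = 556.80.

556.80 dollars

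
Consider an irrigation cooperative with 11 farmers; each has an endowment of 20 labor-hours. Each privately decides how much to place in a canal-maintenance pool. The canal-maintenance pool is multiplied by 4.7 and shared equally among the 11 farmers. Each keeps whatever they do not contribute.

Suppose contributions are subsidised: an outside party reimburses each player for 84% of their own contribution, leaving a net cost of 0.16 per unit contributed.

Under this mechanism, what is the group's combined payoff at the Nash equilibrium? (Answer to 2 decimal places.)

1218.80 labor-hours

Under the mechanism each unit contributed yields (4.7/11) / 0.16 = 2.6705 back to its contributor per unit of net cost, which exceeds 1, making full contribution the dominant choice for everyone.
At the Nash equilibrium everyone contributes 20. Group total payoff = 11 × (20 × 0.84 + 4.7 × 20) = 1218.80.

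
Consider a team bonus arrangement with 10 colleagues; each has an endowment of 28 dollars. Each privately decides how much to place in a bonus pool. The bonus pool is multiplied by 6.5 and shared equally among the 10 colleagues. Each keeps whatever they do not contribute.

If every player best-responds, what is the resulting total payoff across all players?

280.00 dollars

Each contributed unit returns 6.5/10 = 0.6500 to its contributor — below 1 — so contributing 0 is dominant for every player. At the Nash equilibrium everyone keeps their 28, and the group total is 10 × 28 = 280.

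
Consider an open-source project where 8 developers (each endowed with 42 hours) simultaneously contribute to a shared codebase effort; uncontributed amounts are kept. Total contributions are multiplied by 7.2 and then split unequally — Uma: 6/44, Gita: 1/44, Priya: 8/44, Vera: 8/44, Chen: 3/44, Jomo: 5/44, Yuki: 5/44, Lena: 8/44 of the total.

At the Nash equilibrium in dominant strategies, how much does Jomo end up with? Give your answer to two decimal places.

145.09 hours

A player with share s gets back 7.2·s per unit contributed, so full contribution is dominant for anyone with s > 1/7.2 = 0.1389 and zero contribution is dominant for anyone below.
Priya, Vera and Lena clear that bar, contributing 42 each; the remaining 5 contribute 0. Total contributed: 126.
Jomo keeps 42 and receives 7.2 × 126 × 5/44 = 103.09 from the shared codebase effort, for a payoff of 145.09.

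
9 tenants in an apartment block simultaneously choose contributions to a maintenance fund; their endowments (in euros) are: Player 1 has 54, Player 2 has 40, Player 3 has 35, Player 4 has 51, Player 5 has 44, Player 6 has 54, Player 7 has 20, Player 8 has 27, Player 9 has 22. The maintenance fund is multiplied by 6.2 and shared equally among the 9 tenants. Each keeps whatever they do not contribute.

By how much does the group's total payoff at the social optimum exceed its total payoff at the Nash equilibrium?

The private return per contributed unit is 6.2/9 = 0.6889 < 1 for every player regardless of endowment, so the Nash equilibrium is zero contribution and the group total is Σ E_j = 54 + 40 + 35 + 51 + 44 + 54 + 20 + 27 + 22 = 347.
Each contributed unit returns 6.200 to the group, so the social optimum is full contribution by everyone: group total = 6.200 × 347 = 2151.40.
Efficiency loss = (6.200 − 1) × 347 = 1804.40.

1804.40 euros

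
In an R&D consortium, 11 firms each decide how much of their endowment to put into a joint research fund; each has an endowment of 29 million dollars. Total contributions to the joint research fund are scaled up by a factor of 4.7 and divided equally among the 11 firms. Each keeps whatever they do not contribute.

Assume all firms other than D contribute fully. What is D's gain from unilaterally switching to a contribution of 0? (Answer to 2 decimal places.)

Switching from a contribution of 29 to 0 lets D keep an extra 29 million dollars, but lowers the joint research fund by 29, which costs D their own share of that drop: 4.7/11 × 29 = 12.39.
Net gain = 29 − 12.39 = 16.61. The private return per contributed unit (0.4273) is below 1, so free-riding is indeed the best response regardless of what the others do.

16.61 million dollars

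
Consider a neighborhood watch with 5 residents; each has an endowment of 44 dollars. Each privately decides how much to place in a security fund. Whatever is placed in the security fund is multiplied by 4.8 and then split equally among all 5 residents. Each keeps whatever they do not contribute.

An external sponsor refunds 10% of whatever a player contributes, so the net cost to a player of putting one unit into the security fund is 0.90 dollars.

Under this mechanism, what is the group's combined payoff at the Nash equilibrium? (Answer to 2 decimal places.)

Under the mechanism each unit contributed yields (4.8/5) / 0.90 = 1.0667 back to its contributor per unit of net cost, which exceeds 1, making full contribution the dominant choice for everyone.
So the Nash equilibrium is full contribution by all 5; the group earns 5 × (44 × 0.10 + 4.8 × 44) = 1078.00.

1078.00 dollars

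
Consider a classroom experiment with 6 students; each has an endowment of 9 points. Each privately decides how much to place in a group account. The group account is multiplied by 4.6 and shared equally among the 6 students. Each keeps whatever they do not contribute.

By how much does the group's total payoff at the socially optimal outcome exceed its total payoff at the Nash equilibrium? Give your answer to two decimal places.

Each contributed unit returns 4.6/6 = 0.7667 to its contributor — below 1 — so contributing 0 is dominant for every player. At the Nash equilibrium everyone keeps their 9, and the group total is 6 × 9 = 54.
Each contributed unit returns 4.600 to the group as a whole (0.7667 to each of 6 players), which exceeds 1, so the social optimum is full contribution: group total = 4.600 × 54 = 248.40.
Efficiency loss = 248.40 − 54 = 194.40.

194.40 points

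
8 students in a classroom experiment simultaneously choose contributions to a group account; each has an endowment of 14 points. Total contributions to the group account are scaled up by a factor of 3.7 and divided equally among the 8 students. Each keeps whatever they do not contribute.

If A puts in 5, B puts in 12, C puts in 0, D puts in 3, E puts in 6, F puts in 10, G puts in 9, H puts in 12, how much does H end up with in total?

Total contributed: 5 + 12 + 0 + 3 + 6 + 10 + 9 + 12 = 57.
Each receives 3.7 × 57 / 8 = 26.36 from the group account.
H keeps 14 − 12 = 2, so H's payoff is 2 + 26.36 = 28.36.

28.36 points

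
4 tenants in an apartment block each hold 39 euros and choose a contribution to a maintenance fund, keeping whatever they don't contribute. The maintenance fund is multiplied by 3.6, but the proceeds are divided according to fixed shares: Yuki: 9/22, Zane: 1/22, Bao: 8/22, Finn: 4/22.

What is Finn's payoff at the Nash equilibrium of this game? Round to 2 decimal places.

90.05 euros

Each unit j contributes comes back to j as 3.6 × (j's share), so j prefers to contribute only if that share exceeds 1/3.6 = 0.2778; otherwise keeping the unit dominates.
The shares above 0.2778 belong to Yuki and Bao, contributing 39 each; the remaining 2 contribute 0. Total contributed: 78.
Finn keeps 39 and receives 3.6 × 78 × 4/22 = 51.05 from the maintenance fund, for a payoff of 90.05.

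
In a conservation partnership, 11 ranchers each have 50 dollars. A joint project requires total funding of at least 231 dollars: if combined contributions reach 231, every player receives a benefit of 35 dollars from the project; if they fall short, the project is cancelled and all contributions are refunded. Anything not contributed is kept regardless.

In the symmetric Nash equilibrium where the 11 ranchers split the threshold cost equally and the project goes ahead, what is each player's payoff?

64 dollars

Equal share of the threshold: 231/11 = 21.
At this profile no one gains by cutting their contribution: any cut drops the total below 231, the project is cancelled, contributions are refunded, and the deviator ends with 50, which is less than 50 − 21 + 35 = 64. Contributing more than 21 just wastes the excess. So contributing exactly 21 is a best response.
Each player's payoff: 50 − 21 + 35 = 64.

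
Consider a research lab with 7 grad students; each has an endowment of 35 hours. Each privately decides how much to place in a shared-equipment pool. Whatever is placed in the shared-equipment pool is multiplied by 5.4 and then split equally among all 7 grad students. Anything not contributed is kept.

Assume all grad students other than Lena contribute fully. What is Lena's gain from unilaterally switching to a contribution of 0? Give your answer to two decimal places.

Switching from a contribution of 35 to 0 lets Lena keep an extra 35 hours, but lowers the shared-equipment pool by 35, which costs Lena their own share of that drop: 5.4/7 × 35 = 27.00.
Net gain = 35 − 27.00 = 8.00. The private return per contributed unit (0.7714) is below 1, so free-riding is indeed the best response regardless of what the others do.

8.00 hours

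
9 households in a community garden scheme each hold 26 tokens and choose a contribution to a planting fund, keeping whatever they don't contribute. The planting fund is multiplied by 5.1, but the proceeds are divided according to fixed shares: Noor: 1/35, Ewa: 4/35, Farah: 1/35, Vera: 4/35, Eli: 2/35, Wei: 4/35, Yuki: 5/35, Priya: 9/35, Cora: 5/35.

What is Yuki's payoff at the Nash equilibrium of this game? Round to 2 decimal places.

For player j, contributing a unit is worthwhile iff 5.1 × (j's share) ≥ 1, i.e. iff j's share is at least 0.1961.
The only share above 0.1961 is Priya's 9/35, contributing 26; the remaining 8 contribute 0. Total contributed: 26.
Yuki keeps 26 and receives 5.1 × 26 × 5/35 = 18.94 from the planting fund, for a payoff of 44.94.

44.94 tokens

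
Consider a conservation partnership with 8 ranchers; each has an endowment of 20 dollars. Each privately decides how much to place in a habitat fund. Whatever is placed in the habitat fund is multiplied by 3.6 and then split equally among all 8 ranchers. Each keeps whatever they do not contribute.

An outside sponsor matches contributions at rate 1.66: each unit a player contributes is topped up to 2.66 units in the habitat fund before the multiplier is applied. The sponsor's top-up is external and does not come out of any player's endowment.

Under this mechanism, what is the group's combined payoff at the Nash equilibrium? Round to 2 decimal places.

1532.16 dollars

The effective private return per unit is now 3.6 × 2.66 / 8 = 1.1970 > 1, so every player's dominant strategy flips to full contribution.
At the Nash equilibrium everyone contributes 20. Group total payoff = 3.6 × 2.66 × 160 = 1532.16.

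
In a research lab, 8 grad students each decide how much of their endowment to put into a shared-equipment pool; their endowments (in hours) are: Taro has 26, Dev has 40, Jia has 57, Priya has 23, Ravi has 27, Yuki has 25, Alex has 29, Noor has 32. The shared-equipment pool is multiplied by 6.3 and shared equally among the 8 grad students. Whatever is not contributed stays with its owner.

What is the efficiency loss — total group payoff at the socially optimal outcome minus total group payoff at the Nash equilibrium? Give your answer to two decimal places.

1372.70 hours

The private return per contributed unit is 6.3/8 = 0.7875 < 1 for every player regardless of endowment, so the Nash equilibrium is zero contribution and the group total is Σ E_j = 26 + 40 + 57 + 23 + 27 + 25 + 29 + 32 = 259.
Each contributed unit returns 6.300 to the group, so the social optimum is full contribution by everyone: group total = 6.300 × 259 = 1631.70.
Efficiency loss = (6.300 − 1) × 259 = 1372.70.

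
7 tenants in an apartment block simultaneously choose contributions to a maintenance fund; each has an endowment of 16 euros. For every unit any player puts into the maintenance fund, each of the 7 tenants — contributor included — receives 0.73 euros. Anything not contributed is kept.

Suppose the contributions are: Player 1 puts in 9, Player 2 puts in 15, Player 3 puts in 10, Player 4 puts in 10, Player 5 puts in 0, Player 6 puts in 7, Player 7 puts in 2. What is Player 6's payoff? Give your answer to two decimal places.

Total contributed: 9 + 15 + 10 + 10 + 0 + 7 + 2 = 53.
Each receives 0.73 × 53 = 38.69 from the maintenance fund.
Player 6 keeps 16 − 7 = 9, so Player 6's payoff is 9 + 38.69 = 47.69.

47.69 euros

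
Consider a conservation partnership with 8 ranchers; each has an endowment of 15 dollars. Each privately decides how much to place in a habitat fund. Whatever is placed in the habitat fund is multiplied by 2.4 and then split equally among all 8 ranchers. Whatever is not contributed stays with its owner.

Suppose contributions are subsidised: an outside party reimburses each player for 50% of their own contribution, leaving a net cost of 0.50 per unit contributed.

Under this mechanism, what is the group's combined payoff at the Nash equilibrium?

120.00 dollars

The effective private return is (2.4/8) / 0.50 = 0.6000, which is still under 1, so the mechanism doesn't change anyone's dominant strategy: zero contribution.
At the Nash equilibrium no one contributes; group total payoff = 8 × 15 = 120.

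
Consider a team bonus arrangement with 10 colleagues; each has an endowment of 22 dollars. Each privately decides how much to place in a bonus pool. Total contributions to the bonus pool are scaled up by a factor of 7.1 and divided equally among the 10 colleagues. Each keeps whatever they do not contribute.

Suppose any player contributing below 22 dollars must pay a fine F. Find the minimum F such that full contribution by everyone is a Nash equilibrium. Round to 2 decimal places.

6.38 dollars

Given the others contribute fully, the best deviation is to contribute 0 (any partial contribution still incurs the fine and gives up units whose private return 0.7100 is below 1).
Deviating from 22 to 0 saves 22 dollars but forfeits the deviator's share of the drop in the bonus pool: 7.1/10 × 22 = 15.62.
So the deviation gain is 22 − 15.62 = 6.38, and the fine must be at least 6.38 dollars to wipe it out.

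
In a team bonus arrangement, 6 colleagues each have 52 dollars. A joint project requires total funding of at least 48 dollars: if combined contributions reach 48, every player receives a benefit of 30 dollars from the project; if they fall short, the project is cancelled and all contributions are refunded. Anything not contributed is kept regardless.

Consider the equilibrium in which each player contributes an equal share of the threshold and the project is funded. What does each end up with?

74 dollars

Equal share of the threshold: 48/6 = 8.
At this profile no one gains by cutting their contribution: any cut drops the total below 48, the project is cancelled, contributions are refunded, and the deviator ends with 52, which is less than 52 − 8 + 30 = 74. Contributing more than 8 just wastes the excess. So contributing exactly 8 is a best response.
Each player's payoff: 52 − 8 + 30 = 74.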